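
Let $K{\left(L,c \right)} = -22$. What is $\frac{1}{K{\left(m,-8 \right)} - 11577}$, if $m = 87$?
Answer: $- \frac{1}{11599} \approx -8.6214 \cdot 10^{-5}$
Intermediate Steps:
$\frac{1}{K{\left(m,-8 \right)} - 11577} = \frac{1}{-22 - 11577} = \frac{1}{-11599} = - \frac{1}{11599}$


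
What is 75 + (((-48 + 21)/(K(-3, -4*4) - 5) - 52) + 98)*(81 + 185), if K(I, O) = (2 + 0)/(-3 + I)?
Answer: 109261/8 ≈ 13658.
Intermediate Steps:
K(I, O) = 2/(-3 + I)
75 + (((-48 + 21)/(K(-3, -4*4) - 5) - 52) + 98)*(81 + 185) = 75 + (((-48 + 21)/(2/(-3 - 3) - 5) - 52) + 98)*(81 + 185) = 75 + ((-27/(2/(-6) - 5) - 52) + 98)*266 = 75 + ((-27/(2*(-⅙) - 5) - 52) + 98)*266 = 75 + ((-27/(-⅓ - 5) - 52) + 98)*266 = 75 + ((-27/(-16/3) - 52) + 98)*266 = 75 + ((-27*(-3/16) - 52) + 98)*266 = 75 + ((81/16 - 52) + 98)*266 = 75 + (-751/16 + 98)*266 = 75 + (817/16)*266 = 75 + 108661/8 = 109261/8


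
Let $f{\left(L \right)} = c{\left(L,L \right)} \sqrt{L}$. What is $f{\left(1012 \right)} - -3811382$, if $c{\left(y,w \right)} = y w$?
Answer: $3811382 + 2048288 \sqrt{253} \approx 3.6391 \cdot 10^{7}$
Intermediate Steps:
$c{\left(y,w \right)} = w y$
$f{\left(L \right)} = L^{\frac{5}{2}}$ ($f{\left(L \right)} = L L \sqrt{L} = L^{2} \sqrt{L} = L^{\frac{5}{2}}$)
$f{\left(1012 \right)} - -3811382 = 1012^{\frac{5}{2}} - -3811382 = 2048288 \sqrt{253} + 3811382 = 3811382 + 2048288 \sqrt{253}$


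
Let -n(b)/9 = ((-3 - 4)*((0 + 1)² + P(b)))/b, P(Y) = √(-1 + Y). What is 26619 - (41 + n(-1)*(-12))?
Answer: 25822 - 756*I*√2 ≈ 25822.0 - 1069.1*I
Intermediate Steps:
n(b) = -9*(-7 - 7*√(-1 + b))/b (n(b) = -9*(-3 - 4)*((0 + 1)² + √(-1 + b))/b = -9*(-7*(1² + √(-1 + b)))/b = -9*(-7*(1 + √(-1 + b)))/b = -9*(-7 - 7*√(-1 + b))/b)
26619 - (41 + n(-1)*(-12)) = 26619 - (41 + (63*(1 + √(-1 - 1))/(-1))*(-12)) = 26619 - (41 + (63*(-1)*(1 + √(-2)))*(-12)) = 26619 - (41 + (63*(-1)*(1 + I*√2))*(-12)) = 26619 - (41 + (-63 - 63*I*√2)*(-12)) = 26619 - (41 + (756 + 756*I*√2)) = 26619 - (797 + 756*I*√2) = 26619 + (-797 - 756*I*√2) = 25822 - 756*I*√2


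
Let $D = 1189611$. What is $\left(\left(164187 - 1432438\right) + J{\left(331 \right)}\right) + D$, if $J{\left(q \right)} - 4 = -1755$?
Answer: $-80391$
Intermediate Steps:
$J{\left(q \right)} = -1751$ ($J{\left(q \right)} = 4 - 1755 = -1751$)
$\left(\left(164187 - 1432438\right) + J{\left(331 \right)}\right) + D = \left(\left(164187 - 1432438\right) - 1751\right) + 1189611 = \left(-1268251 - 1751\right) + 1189611 = -1270002 + 1189611 = -80391$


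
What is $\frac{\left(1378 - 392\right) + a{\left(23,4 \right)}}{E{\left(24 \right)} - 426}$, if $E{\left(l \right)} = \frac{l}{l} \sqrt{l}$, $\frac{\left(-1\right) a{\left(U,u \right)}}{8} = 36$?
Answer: $- \frac{24779}{15121} - \frac{349 \sqrt{6}}{45363} \approx -1.6576$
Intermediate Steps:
$a{\left(U,u \right)} = -288$ ($a{\left(U,u \right)} = \left(-8\right) 36 = -288$)
$E{\left(l \right)} = \sqrt{l}$ ($E{\left(l \right)} = 1 \sqrt{l} = \sqrt{l}$)
$\frac{\left(1378 - 392\right) + a{\left(23,4 \right)}}{E{\left(24 \right)} - 426} = \frac{\left(1378 - 392\right) - 288}{\sqrt{24} - 426} = \frac{\left(1378 - 392\right) - 288}{2 \sqrt{6} - 426} = \frac{986 - 288}{-426 + 2 \sqrt{6}} = \frac{698}{-426 + 2 \sqrt{6}}$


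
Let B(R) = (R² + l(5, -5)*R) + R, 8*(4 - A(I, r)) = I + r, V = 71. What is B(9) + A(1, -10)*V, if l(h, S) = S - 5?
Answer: 2911/8 ≈ 363.88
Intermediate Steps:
A(I, r) = 4 - I/8 - r/8 (A(I, r) = 4 - (I + r)/8 = 4 + (-I/8 - r/8) = 4 - I/8 - r/8)
l(h, S) = -5 + S
B(R) = R² - 9*R (B(R) = (R² + (-5 - 5)*R) + R = (R² - 10*R) + R = R² - 9*R)
B(9) + A(1, -10)*V = 9*(-9 + 9) + (4 - ⅛*1 - ⅛*(-10))*71 = 9*0 + (4 - ⅛ + 5/4)*71 = 0 + (41/8)*71 = 0 + 2911/8 = 2911/8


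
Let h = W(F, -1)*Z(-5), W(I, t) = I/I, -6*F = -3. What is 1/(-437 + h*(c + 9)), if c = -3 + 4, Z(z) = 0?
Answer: -1/437 ≈ -0.0022883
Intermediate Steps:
F = 1/2 (F = -1/6*(-3) = 1/2 ≈ 0.50000)
W(I, t) = 1
c = 1
h = 0 (h = 1*0 = 0)
1/(-437 + h*(c + 9)) = 1/(-437 + 0*(1 + 9)) = 1/(-437 + 0*10) = 1/(-437 + 0) = 1/(-437) = -1/437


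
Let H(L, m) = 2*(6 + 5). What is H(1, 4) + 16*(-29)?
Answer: -442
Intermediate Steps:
H(L, m) = 22 (H(L, m) = 2*11 = 22)
H(1, 4) + 16*(-29) = 22 + 16*(-29) = 22 - 464 = -442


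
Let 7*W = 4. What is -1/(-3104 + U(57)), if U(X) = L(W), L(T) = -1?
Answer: 1/3105 ≈ 0.00032206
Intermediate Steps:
W = 4/7 (W = (⅐)*4 = 4/7 ≈ 0.57143)
U(X) = -1
-1/(-3104 + U(57)) = -1/(-3104 - 1) = -1/(-3105) = -1*(-1/3105) = 1/3105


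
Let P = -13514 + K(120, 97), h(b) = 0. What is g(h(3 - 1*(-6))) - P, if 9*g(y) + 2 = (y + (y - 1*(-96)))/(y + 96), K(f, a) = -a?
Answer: 122498/9 ≈ 13611.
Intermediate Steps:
g(y) = -2/9 + (96 + 2*y)/(9*(96 + y)) (g(y) = -2/9 + ((y + (y - 1*(-96)))/(y + 96))/9 = -2/9 + ((y + (y + 96))/(96 + y))/9 = -2/9 + ((y + (96 + y))/(96 + y))/9 = -2/9 + ((96 + 2*y)/(96 + y))/9 = -2/9 + (96 + 2*y)/(9*(96 + y)))
P = -13611 (P = -13514 - 1*97 = -13514 - 97 = -13611)
g(h(3 - 1*(-6))) - P = -32/(288 + 3*0) - 1*(-13611) = -32/(288 + 0) + 13611 = -32/288 + 13611 = -32*1/288 + 13611 = -⅑ + 13611 = 122498/9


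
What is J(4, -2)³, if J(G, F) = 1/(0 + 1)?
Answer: 1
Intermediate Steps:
J(G, F) = 1 (J(G, F) = 1/1 = 1)
J(4, -2)³ = 1³ = 1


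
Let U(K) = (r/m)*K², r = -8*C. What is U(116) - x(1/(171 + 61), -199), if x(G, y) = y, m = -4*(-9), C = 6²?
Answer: -107449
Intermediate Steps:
C = 36
r = -288 (r = -8*36 = -288)
m = 36
U(K) = -8*K² (U(K) = (-288/36)*K² = (-288*1/36)*K² = -8*K²)
U(116) - x(1/(171 + 61), -199) = -8*116² - 1*(-199) = -8*13456 + 199 = -107648 + 199 = -107449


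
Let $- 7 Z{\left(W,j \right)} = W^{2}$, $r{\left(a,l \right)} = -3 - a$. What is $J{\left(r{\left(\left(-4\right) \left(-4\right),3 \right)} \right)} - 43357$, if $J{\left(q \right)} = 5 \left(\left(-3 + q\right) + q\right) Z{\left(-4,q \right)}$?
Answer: $- \frac{300219}{7} \approx -42888.0$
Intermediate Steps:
$Z{\left(W,j \right)} = - \frac{W^{2}}{7}$
$J{\left(q \right)} = \frac{240}{7} - \frac{160 q}{7}$ ($J{\left(q \right)} = 5 \left(\left(-3 + q\right) + q\right) \left(- \frac{\left(-4\right)^{2}}{7}\right) = 5 \left(-3 + 2 q\right) \left(\left(- \frac{1}{7}\right) 16\right) = \left(-15 + 10 q\right) \left(- \frac{16}{7}\right) = \frac{240}{7} - \frac{160 q}{7}$)
$J{\left(r{\left(\left(-4\right) \left(-4\right),3 \right)} \right)} - 43357 = \left(\frac{240}{7} - \frac{160 \left(-3 - \left(-4\right) \left(-4\right)\right)}{7}\right) - 43357 = \left(\frac{240}{7} - \frac{160 \left(-3 - 16\right)}{7}\right) - 43357 = \left(\frac{240}{7} - - \frac{3040}{7}\right) - 43357 = \left(\frac{240}{7} + \frac{3040}{7}\right) - 43357 = \frac{3280}{7} - 43357 = - \frac{300219}{7}$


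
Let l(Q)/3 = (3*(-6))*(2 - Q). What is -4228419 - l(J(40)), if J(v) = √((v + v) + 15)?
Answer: -4228311 - 54*√95 ≈ -4.2288e+6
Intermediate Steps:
J(v) = √(15 + 2*v) (J(v) = √(2*v + 15) = √(15 + 2*v))
l(Q) = -108 + 54*Q (l(Q) = 3*((3*(-6))*(2 - Q)) = 3*(-18*(2 - Q)) = 3*(-36 + 18*Q) = -108 + 54*Q)
-4228419 - l(J(40)) = -4228419 - (-108 + 54*√(15 + 2*40)) = -4228419 - (-108 + 54*√(15 + 80)) = -4228419 - (-108 + 54*√95) = -4228419 + (108 - 54*√95) = -4228311 - 54*√95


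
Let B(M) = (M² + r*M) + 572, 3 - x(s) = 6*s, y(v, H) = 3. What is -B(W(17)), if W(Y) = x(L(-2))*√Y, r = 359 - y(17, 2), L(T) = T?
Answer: -4397 - 5340*√17 ≈ -26414.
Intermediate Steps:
r = 356 (r = 359 - 1*3 = 359 - 3 = 356)
x(s) = 3 - 6*s
W(Y) = 15*√Y (W(Y) = (3 - 6*(-2))*√Y = (3 + 12)*√Y = 15*√Y)
B(M) = 572 + M² + 356*M (B(M) = (M² + 356*M) + 572 = 572 + M² + 356*M)
-B(W(17)) = -(572 + (15*√17)² + 356*(15*√17)) = -(572 + 3825 + 5340*√17) = -(4397 + 5340*√17) = -4397 - 5340*√17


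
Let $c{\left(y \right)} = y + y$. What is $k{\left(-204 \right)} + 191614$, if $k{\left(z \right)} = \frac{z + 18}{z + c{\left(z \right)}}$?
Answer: $\frac{19544659}{102} \approx 1.9161 \cdot 10^{5}$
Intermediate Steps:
$c{\left(y \right)} = 2 y$
$k{\left(z \right)} = \frac{18 + z}{3 z}$ ($k{\left(z \right)} = \frac{z + 18}{z + 2 z} = \frac{18 + z}{3 z}$)
$k{\left(-204 \right)} + 191614 = \frac{18 - 204}{3 \left(-204\right)} + 191614 = \frac{1}{3} \left(- \frac{1}{204}\right) \left(-186\right) + 191614 = \frac{31}{102} + 191614 = \frac{19544659}{102}$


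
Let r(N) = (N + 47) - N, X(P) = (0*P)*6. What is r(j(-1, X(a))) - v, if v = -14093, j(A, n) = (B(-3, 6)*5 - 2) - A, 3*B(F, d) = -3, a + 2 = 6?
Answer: 14140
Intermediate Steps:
a = 4 (a = -2 + 6 = 4)
B(F, d) = -1 (B(F, d) = (1/3)*(-3) = -1)
X(P) = 0 (X(P) = 0*6 = 0)
j(A, n) = -7 - A (j(A, n) = (-1*5 - 2) - A = (-5 - 2) - A = -7 - A)
r(N) = 47 (r(N) = (47 + N) - N = 47)
r(j(-1, X(a))) - v = 47 - 1*(-14093) = 47 + 14093 = 14140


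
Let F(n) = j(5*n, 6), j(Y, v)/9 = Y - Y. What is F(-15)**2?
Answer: 0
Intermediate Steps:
j(Y, v) = 0 (j(Y, v) = 9*(Y - Y) = 9*0 = 0)
F(n) = 0
F(-15)**2 = 0**2 = 0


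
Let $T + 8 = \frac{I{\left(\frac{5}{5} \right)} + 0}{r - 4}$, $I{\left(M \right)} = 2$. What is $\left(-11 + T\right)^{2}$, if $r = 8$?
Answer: $\frac{1369}{4} \approx 342.25$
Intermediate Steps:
$T = - \frac{15}{2}$ ($T = -8 + \frac{2 + 0}{8 - 4} = -8 + \frac{2}{4} = -8 + 2 \cdot \frac{1}{4} = -8 + \frac{1}{2} = - \frac{15}{2} \approx -7.5$)
$\left(-11 + T\right)^{2} = \left(-11 - \frac{15}{2}\right)^{2} = \left(- \frac{37}{2}\right)^{2} = \frac{1369}{4}$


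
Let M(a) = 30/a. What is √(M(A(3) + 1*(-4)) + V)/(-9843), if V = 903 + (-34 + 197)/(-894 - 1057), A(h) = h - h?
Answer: -√13633256330/38407386 ≈ -0.0030401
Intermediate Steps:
A(h) = 0
V = 1761590/1951 (V = 903 + 163/(-1951) = 903 + 163*(-1/1951) = 903 - 163/1951 = 1761590/1951 ≈ 902.92)
√(M(A(3) + 1*(-4)) + V)/(-9843) = √(30/(0 + 1*(-4)) + 1761590/1951)/(-9843) = √(30/(0 - 4) + 1761590/1951)*(-1/9843) = √(30/(-4) + 1761590/1951)*(-1/9843) = √(30*(-¼) + 1761590/1951)*(-1/9843) = √(-15/2 + 1761590/1951)*(-1/9843) = √(3493915/3902)*(-1/9843) = (√13633256330/3902)*(-1/9843) = -√13633256330/38407386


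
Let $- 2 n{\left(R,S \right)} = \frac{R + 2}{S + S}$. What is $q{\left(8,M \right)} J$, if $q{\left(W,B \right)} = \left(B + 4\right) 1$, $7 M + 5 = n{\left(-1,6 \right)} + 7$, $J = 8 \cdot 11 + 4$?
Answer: $\frac{16537}{42} \approx 393.74$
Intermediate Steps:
$n{\left(R,S \right)} = - \frac{2 + R}{4 S}$ ($n{\left(R,S \right)} = - \frac{\left(R + 2\right) \frac{1}{S + S}}{2} = - \frac{\left(2 + R\right) \frac{1}{2 S}}{2} = - \frac{\frac{1}{2} \frac{1}{S} \left(2 + R\right)}{2} = - \frac{2 + R}{4 S}$)
$J = 92$ ($J = 88 + 4 = 92$)
$M = \frac{47}{168}$ ($M = - \frac{5}{7} + \frac{\frac{-2 - -1}{4 \cdot 6} + 7}{7} = - \frac{5}{7} + \frac{\frac{1}{4} \cdot \frac{1}{6} \left(-2 + 1\right) + 7}{7} = - \frac{5}{7} + \frac{\frac{1}{4} \cdot \frac{1}{6} \left(-1\right) + 7}{7} = - \frac{5}{7} + \frac{- \frac{1}{24} + 7}{7} = - \frac{5}{7} + \frac{1}{7} \cdot \frac{167}{24} = - \frac{5}{7} + \frac{167}{168} = \frac{47}{168} \approx 0.27976$)
$q{\left(W,B \right)} = 4 + B$ ($q{\left(W,B \right)} = \left(4 + B\right) 1 = 4 + B$)
$q{\left(8,M \right)} J = \left(4 + \frac{47}{168}\right) 92 = \frac{719}{168} \cdot 92 = \frac{16537}{42}$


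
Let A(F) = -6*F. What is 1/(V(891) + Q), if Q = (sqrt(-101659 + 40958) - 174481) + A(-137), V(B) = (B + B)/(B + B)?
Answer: -173658/30157161665 - I*sqrt(60701)/30157161665 ≈ -5.7584e-6 - 8.1697e-9*I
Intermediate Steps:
V(B) = 1 (V(B) = (2*B)/((2*B)) = (2*B)*(1/(2*B)) = 1)
Q = -173659 + I*sqrt(60701) (Q = (sqrt(-101659 + 40958) - 174481) - 6*(-137) = (sqrt(-60701) - 174481) + 822 = (I*sqrt(60701) - 174481) + 822 = (-174481 + I*sqrt(60701)) + 822 = -173659 + I*sqrt(60701) ≈ -1.7366e+5 + 246.38*I)
1/(V(891) + Q) = 1/(1 + (-173659 + I*sqrt(60701))) = 1/(-173658 + I*sqrt(60701))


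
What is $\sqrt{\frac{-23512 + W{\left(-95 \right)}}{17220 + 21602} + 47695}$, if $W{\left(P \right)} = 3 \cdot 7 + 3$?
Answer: $\frac{\sqrt{17970624234311}}{19411} \approx 218.39$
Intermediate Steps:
$W{\left(P \right)} = 24$ ($W{\left(P \right)} = 21 + 3 = 24$)
$\sqrt{\frac{-23512 + W{\left(-95 \right)}}{17220 + 21602} + 47695} = \sqrt{\frac{-23512 + 24}{17220 + 21602} + 47695} = \sqrt{- \frac{23488}{38822} + 47695} = \sqrt{\left(-23488\right) \frac{1}{38822} + 47695} = \sqrt{- \frac{11744}{19411} + 47695} = \sqrt{\frac{925795901}{19411}} = \frac{\sqrt{17970624234311}}{19411}$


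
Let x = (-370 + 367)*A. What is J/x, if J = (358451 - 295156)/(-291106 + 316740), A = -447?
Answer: 63295/34375194 ≈ 0.0018413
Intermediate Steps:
x = 1341 (x = (-370 + 367)*(-447) = -3*(-447) = 1341)
J = 63295/25634 ≈ 2.4692
J/x = (63295/25634)/1341 = (63295/25634)*(1/1341) = 63295/34375194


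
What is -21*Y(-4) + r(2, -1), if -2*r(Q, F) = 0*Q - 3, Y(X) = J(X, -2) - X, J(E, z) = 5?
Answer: -375/2 ≈ -187.50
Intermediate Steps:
Y(X) = 5 - X
r(Q, F) = 3/2 (r(Q, F) = -(0*Q - 3)/2 = -(0 - 3)/2 = -1/2*(-3) = 3/2)
-21*Y(-4) + r(2, -1) = -21*(5 - 1*(-4)) + 3/2 = -21*(5 + 4) + 3/2 = -21*9 + 3/2 = -189 + 3/2 = -375/2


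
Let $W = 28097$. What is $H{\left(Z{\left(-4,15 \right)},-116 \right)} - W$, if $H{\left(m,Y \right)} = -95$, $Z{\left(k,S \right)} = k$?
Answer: $-28192$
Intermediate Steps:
$H{\left(Z{\left(-4,15 \right)},-116 \right)} - W = -95 - 28097 = -28192$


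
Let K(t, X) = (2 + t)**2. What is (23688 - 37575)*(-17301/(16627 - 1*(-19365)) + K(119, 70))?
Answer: -7317637596477/35992 ≈ -2.0331e+8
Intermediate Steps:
(23688 - 37575)*(-17301/(16627 - 1*(-19365)) + K(119, 70)) = (23688 - 37575)*(-17301/(16627 - 1*(-19365)) + (2 + 119)**2) = -13887*(-17301/(16627 + 19365) + 121**2) = -13887*(-17301/35992 + 14641) = -13887*526941571/35992 = -7317637596477/35992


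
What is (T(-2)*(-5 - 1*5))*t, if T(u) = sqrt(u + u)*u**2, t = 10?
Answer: -800*I ≈ -800.0*I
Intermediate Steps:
T(u) = sqrt(2)*u**(5/2) (T(u) = sqrt(2*u)*u**2 = (sqrt(2)*sqrt(u))*u**2 = sqrt(2)*u**(5/2))
(T(-2)*(-5 - 1*5))*t = ((sqrt(2)*(-2)**(5/2))*(-5 - 1*5))*10 = ((sqrt(2)*(4*I*sqrt(2)))*(-5 - 5))*10 = ((8*I)*(-10))*10 = -80*I*10 = -800*I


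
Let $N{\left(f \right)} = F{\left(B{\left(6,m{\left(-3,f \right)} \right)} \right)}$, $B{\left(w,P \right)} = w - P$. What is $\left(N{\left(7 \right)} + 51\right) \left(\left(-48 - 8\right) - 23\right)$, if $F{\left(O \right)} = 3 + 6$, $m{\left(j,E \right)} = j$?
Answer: $-4740$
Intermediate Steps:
$F{\left(O \right)} = 9$
$N{\left(f \right)} = 9$
$\left(N{\left(7 \right)} + 51\right) \left(\left(-48 - 8\right) - 23\right) = \left(9 + 51\right) \left(\left(-48 - 8\right) - 23\right) = 60 \left(-56 - 23\right) = 60 \left(-79\right) = -4740$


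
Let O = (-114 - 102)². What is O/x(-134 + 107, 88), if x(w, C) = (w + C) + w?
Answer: 23328/17 ≈ 1372.2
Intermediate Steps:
x(w, C) = C + 2*w (x(w, C) = (C + w) + w = C + 2*w)
O = 46656 (O = (-216)² = 46656)
O/x(-134 + 107, 88) = 46656/(88 + 2*(-134 + 107)) = 46656/(88 + 2*(-27)) = 46656/(88 - 54) = 46656/34 = 46656*(1/34) = 23328/17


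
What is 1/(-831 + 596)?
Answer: -1/235 ≈ -0.0042553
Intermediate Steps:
1/(-831 + 596) = 1/(-235) = -1/235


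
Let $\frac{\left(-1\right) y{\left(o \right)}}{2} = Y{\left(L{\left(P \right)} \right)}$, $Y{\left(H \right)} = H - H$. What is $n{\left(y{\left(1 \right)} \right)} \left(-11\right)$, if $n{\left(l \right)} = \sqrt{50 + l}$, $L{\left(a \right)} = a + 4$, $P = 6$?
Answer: $- 55 \sqrt{2} \approx -77.782$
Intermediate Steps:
$L{\left(a \right)} = 4 + a$
$Y{\left(H \right)} = 0$
$y{\left(o \right)} = 0$ ($y{\left(o \right)} = \left(-2\right) 0 = 0$)
$n{\left(y{\left(1 \right)} \right)} \left(-11\right) = \sqrt{50 + 0} \left(-11\right) = \sqrt{50} \left(-11\right) = 5 \sqrt{2} \left(-11\right) = - 55 \sqrt{2}$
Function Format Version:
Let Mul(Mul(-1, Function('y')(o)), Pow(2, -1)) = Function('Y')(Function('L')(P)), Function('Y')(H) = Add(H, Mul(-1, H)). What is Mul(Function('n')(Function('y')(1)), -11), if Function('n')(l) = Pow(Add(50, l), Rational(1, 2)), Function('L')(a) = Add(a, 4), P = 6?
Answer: Mul(-55, Pow(2, Rational(1, 2))) ≈ -77.782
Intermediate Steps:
Function('L')(a) = Add(4, a)
Function('Y')(H) = 0
Function('y')(o) = 0 (Function('y')(o) = Mul(-2, 0) = 0)
Mul(Function('n')(Function('y')(1)), -11) = Mul(Pow(Add(50, 0), Rational(1, 2)), -11) = Mul(Pow(50, Rational(1, 2)), -11) = Mul(Mul(5, Pow(2, Rational(1, 2))), -11) = Mul(-55, Pow(2, Rational(1, 2)))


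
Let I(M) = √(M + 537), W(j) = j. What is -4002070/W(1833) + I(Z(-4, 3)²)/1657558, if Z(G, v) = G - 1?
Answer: -4002070/1833 + √562/1657558 ≈ -2183.3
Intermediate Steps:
Z(G, v) = -1 + G
I(M) = √(537 + M)
-4002070/W(1833) + I(Z(-4, 3)²)/1657558 = -4002070/1833 + √(537 + (-1 - 4)²)/1657558 = -4002070*1/1833 + √(537 + (-5)²)*(1/1657558) = -4002070/1833 + √(537 + 25)*(1/1657558) = -4002070/1833 + √562*(1/1657558) = -4002070/1833 + √562/1657558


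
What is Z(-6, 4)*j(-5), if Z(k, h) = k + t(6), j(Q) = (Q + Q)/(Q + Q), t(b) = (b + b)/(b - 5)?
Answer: 6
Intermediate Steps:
t(b) = 2*b/(-5 + b) (t(b) = (2*b)/(-5 + b) = 2*b/(-5 + b))
j(Q) = 1 (j(Q) = (2*Q)/((2*Q)) = (2*Q)*(1/(2*Q)) = 1)
Z(k, h) = 12 + k (Z(k, h) = k + 2*6/(-5 + 6) = k + 2*6/1 = k + 2*6*1 = k + 12 = 12 + k)
Z(-6, 4)*j(-5) = (12 - 6)*1 = 6*1 = 6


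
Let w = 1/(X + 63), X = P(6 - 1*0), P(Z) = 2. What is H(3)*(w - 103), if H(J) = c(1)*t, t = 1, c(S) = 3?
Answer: -20082/65 ≈ -308.95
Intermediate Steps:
X = 2
H(J) = 3 (H(J) = 3*1 = 3)
w = 1/65 (w = 1/(2 + 63) = 1/65 ≈ 0.015385)
H(3)*(w - 103) = 3*(1/65 - 103) = 3*(-6694/65) = -20082/65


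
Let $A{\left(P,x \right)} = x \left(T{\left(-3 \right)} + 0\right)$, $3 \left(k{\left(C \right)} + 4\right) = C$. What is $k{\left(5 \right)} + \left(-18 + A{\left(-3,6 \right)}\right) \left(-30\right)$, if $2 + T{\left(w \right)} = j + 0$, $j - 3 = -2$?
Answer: $\frac{2153}{3} \approx 717.67$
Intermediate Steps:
$j = 1$ ($j = 3 - 2 = 1$)
$k{\left(C \right)} = -4 + \frac{C}{3}$
$T{\left(w \right)} = -1$ ($T{\left(w \right)} = -2 + \left(1 + 0\right) = -2 + 1 = -1$)
$A{\left(P,x \right)} = - x$ ($A{\left(P,x \right)} = x \left(-1 + 0\right) = x \left(-1\right) = - x$)
$k{\left(5 \right)} + \left(-18 + A{\left(-3,6 \right)}\right) \left(-30\right) = \left(-4 + \frac{1}{3} \cdot 5\right) + \left(-18 - 6\right) \left(-30\right) = \left(-4 + \frac{5}{3}\right) + \left(-18 - 6\right) \left(-30\right) = - \frac{7}{3} - -720 = - \frac{7}{3} + 720 = \frac{2153}{3}$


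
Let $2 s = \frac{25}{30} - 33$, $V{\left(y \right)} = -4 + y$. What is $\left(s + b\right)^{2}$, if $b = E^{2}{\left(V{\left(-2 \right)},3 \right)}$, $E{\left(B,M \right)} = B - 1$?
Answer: $\frac{156025}{144} \approx 1083.5$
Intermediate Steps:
$E{\left(B,M \right)} = -1 + B$ ($E{\left(B,M \right)} = B - 1 = -1 + B$)
$s = - \frac{193}{12}$ ($s = \frac{\frac{25}{30} - 33}{2} = \frac{25 \cdot \frac{1}{30} - 33}{2} = \frac{\frac{5}{6} - 33}{2} = \frac{1}{2} \left(- \frac{193}{6}\right) = - \frac{193}{12} \approx -16.083$)
$b = 49$ ($b = \left(-1 - 6\right)^{2} = \left(-7\right)^{2} = 49$)
$\left(s + b\right)^{2} = \left(- \frac{193}{12} + 49\right)^{2} = \left(\frac{395}{12}\right)^{2} = \frac{156025}{144}$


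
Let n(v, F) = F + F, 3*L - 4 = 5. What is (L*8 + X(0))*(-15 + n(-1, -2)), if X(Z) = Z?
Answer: -456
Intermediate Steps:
L = 3 (L = 4/3 + (⅓)*5 = 4/3 + 5/3 = 3)
n(v, F) = 2*F
(L*8 + X(0))*(-15 + n(-1, -2)) = (3*8 + 0)*(-15 + 2*(-2)) = (24 + 0)*(-15 - 4) = 24*(-19) = -456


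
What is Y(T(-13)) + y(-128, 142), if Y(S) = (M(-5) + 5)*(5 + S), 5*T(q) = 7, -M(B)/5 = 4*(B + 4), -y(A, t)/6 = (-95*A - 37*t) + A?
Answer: -40508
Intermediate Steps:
y(A, t) = 222*t + 564*A (y(A, t) = -6*((-95*A - 37*t) + A) = -6*(-94*A - 37*t) = 222*t + 564*A)
M(B) = -80 - 20*B (M(B) = -20*(B + 4) = -20*(4 + B) = -5*(16 + 4*B) = -80 - 20*B)
T(q) = 7/5 (T(q) = (⅕)*7 = 7/5)
Y(S) = 125 + 25*S (Y(S) = ((-80 - 20*(-5)) + 5)*(5 + S) = ((-80 + 100) + 5)*(5 + S) = (20 + 5)*(5 + S) = 25*(5 + S) = 125 + 25*S)
Y(T(-13)) + y(-128, 142) = (125 + 25*(7/5)) + (222*142 + 564*(-128)) = (125 + 35) + (31524 - 72192) = 160 - 40668 = -40508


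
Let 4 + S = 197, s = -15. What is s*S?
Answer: -2895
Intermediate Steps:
S = 193 (S = -4 + 197 = 193)
s*S = -15*193 = -2895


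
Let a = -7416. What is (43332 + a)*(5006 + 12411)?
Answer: 625548972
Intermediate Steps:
(43332 + a)*(5006 + 12411) = (43332 - 7416)*(5006 + 12411) = 35916*17417 = 625548972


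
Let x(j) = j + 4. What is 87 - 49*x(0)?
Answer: -109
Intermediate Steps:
x(j) = 4 + j
87 - 49*x(0) = 87 - 49*(4 + 0) = 87 - 49*4 = 87 - 196 = -109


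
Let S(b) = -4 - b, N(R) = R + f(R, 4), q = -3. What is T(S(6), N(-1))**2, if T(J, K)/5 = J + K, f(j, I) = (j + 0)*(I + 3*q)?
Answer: 900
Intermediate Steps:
f(j, I) = j*(-9 + I) (f(j, I) = (j + 0)*(I + 3*(-3)) = j*(I - 9) = j*(-9 + I))
N(R) = -4*R (N(R) = R + R*(-9 + 4) = R + R*(-5) = R - 5*R = -4*R)
T(J, K) = 5*J + 5*K (T(J, K) = 5*(J + K) = 5*J + 5*K)
T(S(6), N(-1))**2 = (5*(-4 - 1*6) + 5*(-4*(-1)))**2 = (5*(-4 - 6) + 5*4)**2 = (5*(-10) + 20)**2 = (-50 + 20)**2 = (-30)**2 = 900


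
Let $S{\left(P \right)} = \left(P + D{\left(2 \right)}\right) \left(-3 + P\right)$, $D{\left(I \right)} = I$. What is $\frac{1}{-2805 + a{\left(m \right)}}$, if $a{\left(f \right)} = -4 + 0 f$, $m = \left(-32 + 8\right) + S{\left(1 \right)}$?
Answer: $- \frac{1}{2809} \approx -0.000356$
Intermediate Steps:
$S{\left(P \right)} = \left(-3 + P\right) \left(2 + P\right)$ ($S{\left(P \right)} = \left(P + 2\right) \left(-3 + P\right) = \left(2 + P\right) \left(-3 + P\right) = \left(-3 + P\right) \left(2 + P\right)$)
$m = -30$ ($m = \left(-32 + 8\right) - \left(7 - 1\right) = -24 - 6 = -30$)
$a{\left(f \right)} = -4$ ($a{\left(f \right)} = -4 + 0 = -4$)
$\frac{1}{-2805 + a{\left(m \right)}} = \frac{1}{-2805 - 4} = \frac{1}{-2809} = - \frac{1}{2809}$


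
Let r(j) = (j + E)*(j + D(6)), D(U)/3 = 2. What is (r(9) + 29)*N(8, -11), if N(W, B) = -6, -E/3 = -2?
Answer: -1524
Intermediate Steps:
E = 6 (E = -3*(-2) = 6)
D(U) = 6 (D(U) = 3*2 = 6)
r(j) = (6 + j)**2 (r(j) = (j + 6)*(j + 6) = (6 + j)*(6 + j) = (6 + j)**2)
(r(9) + 29)*N(8, -11) = ((36 + 9**2 + 12*9) + 29)*(-6) = ((36 + 81 + 108) + 29)*(-6) = (225 + 29)*(-6) = 254*(-6) = -1524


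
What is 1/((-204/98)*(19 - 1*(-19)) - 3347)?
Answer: -49/167879 ≈ -0.00029188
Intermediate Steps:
1/((-204/98)*(19 - 1*(-19)) - 3347) = 1/((-204*1/98)*(19 + 19) - 3347) = 1/(-102/49*38 - 3347) = 1/(-3876/49 - 3347) = 1/(-167879/49) = -49/167879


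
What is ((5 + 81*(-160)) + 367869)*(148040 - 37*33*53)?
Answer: 29573918878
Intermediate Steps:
((5 + 81*(-160)) + 367869)*(148040 - 37*33*53) = ((5 - 12960) + 367869)*(148040 - 1221*53) = (-12955 + 367869)*(148040 - 64713) = 354914*83327 = 29573918878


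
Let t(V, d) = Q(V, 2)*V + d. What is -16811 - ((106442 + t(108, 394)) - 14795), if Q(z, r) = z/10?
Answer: -550092/5 ≈ -1.1002e+5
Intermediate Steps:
Q(z, r) = z/10 (Q(z, r) = z*(⅒) = z/10)
t(V, d) = d + V²/10 (t(V, d) = (V/10)*V + d = V²/10 + d = d + V²/10)
-16811 - ((106442 + t(108, 394)) - 14795) = -16811 - ((106442 + (394 + (⅒)*108²)) - 14795) = -16811 - ((106442 + (394 + (⅒)*11664)) - 14795) = -16811 - ((106442 + (394 + 5832/5)) - 14795) = -16811 - ((106442 + 7802/5) - 14795) = -16811 - (540012/5 - 14795) = -16811 - 1*466037/5 = -16811 - 466037/5 = -550092/5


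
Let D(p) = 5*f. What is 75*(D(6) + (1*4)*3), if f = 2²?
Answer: 2400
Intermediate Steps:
f = 4
D(p) = 20 (D(p) = 5*4 = 20)
75*(D(6) + (1*4)*3) = 75*(20 + (1*4)*3) = 75*(20 + 4*3) = 75*(20 + 12) = 75*32 = 2400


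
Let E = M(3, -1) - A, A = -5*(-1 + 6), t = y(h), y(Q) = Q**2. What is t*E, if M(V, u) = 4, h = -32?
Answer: 29696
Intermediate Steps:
t = 1024 (t = (-32)**2 = 1024)
A = -25 (A = -5*5 = -25)
E = 29 (E = 4 - 1*(-25) = 4 + 25 = 29)
t*E = 1024*29 = 29696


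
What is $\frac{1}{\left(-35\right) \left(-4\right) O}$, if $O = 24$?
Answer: $\frac{1}{3360} \approx 0.00029762$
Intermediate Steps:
$\frac{1}{\left(-35\right) \left(-4\right) O} = \frac{1}{\left(-35\right) \left(-4\right) 24} = \frac{1}{140 \cdot 24} = \frac{1}{3360}$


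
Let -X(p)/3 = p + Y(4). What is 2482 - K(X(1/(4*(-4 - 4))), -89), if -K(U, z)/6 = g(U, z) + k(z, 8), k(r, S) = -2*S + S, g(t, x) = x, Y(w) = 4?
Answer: 1900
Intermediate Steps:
k(r, S) = -S
X(p) = -12 - 3*p (X(p) = -3*(p + 4) = -3*(4 + p) = -12 - 3*p)
K(U, z) = 48 - 6*z (K(U, z) = -6*(z - 1*8) = -6*(z - 8) = -6*(-8 + z) = 48 - 6*z)
2482 - K(X(1/(4*(-4 - 4))), -89) = 2482 - (48 - 6*(-89)) = 2482 - (48 + 534) = 2482 - 1*582 = 2482 - 582 = 1900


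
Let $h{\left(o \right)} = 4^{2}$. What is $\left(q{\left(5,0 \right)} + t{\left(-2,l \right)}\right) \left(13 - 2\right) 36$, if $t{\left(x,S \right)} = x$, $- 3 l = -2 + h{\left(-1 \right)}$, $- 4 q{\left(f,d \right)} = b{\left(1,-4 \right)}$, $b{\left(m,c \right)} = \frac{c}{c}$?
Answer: $-891$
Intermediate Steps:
$b{\left(m,c \right)} = 1$
$q{\left(f,d \right)} = - \frac{1}{4}$ ($q{\left(f,d \right)} = \left(- \frac{1}{4}\right) 1 = - \frac{1}{4}$)
$h{\left(o \right)} = 16$
$l = - \frac{14}{3}$ ($l = - \frac{-2 + 16}{3} = \left(- \frac{1}{3}\right) 14 = - \frac{14}{3} \approx -4.6667$)
$\left(q{\left(5,0 \right)} + t{\left(-2,l \right)}\right) \left(13 - 2\right) 36 = \left(- \frac{1}{4} - 2\right) \left(13 - 2\right) 36 = \left(- \frac{9}{4}\right) 11 \cdot 36 = \left(- \frac{99}{4}\right) 36 = -891$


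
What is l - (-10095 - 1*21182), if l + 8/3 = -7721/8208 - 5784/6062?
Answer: 778009735681/24878448 ≈ 31272.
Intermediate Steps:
l = -113482415/24878448 (l = -8/3 + (-7721/8208 - 5784/6062) = -8/3 + (-7721*1/8208 - 5784*1/6062) = -8/3 + (-7721/8208 - 2892/3031) = -8/3 - 47139887/24878448 = -113482415/24878448 ≈ -4.5615)
l - (-10095 - 1*21182) = -113482415/24878448 - (-10095 - 1*21182) = -113482415/24878448 - (-10095 - 21182) = -113482415/24878448 - 1*(-31277) = -113482415/24878448 + 31277 = 778009735681/24878448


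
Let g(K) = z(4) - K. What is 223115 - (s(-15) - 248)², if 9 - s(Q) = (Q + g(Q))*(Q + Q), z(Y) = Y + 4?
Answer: 223114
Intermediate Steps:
z(Y) = 4 + Y
g(K) = 8 - K (g(K) = (4 + 4) - K = 8 - K)
s(Q) = 9 - 16*Q (s(Q) = 9 - (Q + (8 - Q))*(Q + Q) = 9 - 8*2*Q = 9 - 16*Q)
223115 - (s(-15) - 248)² = 223115 - ((9 - 16*(-15)) - 248)² = 223115 - ((9 + 240) - 248)² = 223115 - (249 - 248)² = 223115 - 1*1² = 223115 - 1*1 = 223115 - 1 = 223114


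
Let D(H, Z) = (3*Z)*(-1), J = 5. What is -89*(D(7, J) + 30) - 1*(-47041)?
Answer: 45706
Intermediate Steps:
D(H, Z) = -3*Z
-89*(D(7, J) + 30) - 1*(-47041) = -89*(-3*5 + 30) - 1*(-47041) = -89*(-15 + 30) + 47041 = -89*15 + 47041 = -1335 + 47041 = 45706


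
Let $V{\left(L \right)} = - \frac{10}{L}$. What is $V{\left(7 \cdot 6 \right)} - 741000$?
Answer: $- \frac{15561005}{21} \approx -7.41 \cdot 10^{5}$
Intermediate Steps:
$V{\left(7 \cdot 6 \right)} - 741000 = - \frac{10}{7 \cdot 6} - 741000 = - \frac{10}{42} - 741000 = \left(-10\right) \frac{1}{42} - 741000 = - \frac{5}{21} - 741000 = - \frac{15561005}{21}$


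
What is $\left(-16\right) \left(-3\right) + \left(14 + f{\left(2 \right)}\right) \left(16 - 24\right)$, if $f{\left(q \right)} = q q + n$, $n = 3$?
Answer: $-120$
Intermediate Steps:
$f{\left(q \right)} = 3 + q^{2}$ ($f{\left(q \right)} = q q + 3 = q^{2} + 3 = 3 + q^{2}$)
$\left(-16\right) \left(-3\right) + \left(14 + f{\left(2 \right)}\right) \left(16 - 24\right) = \left(-16\right) \left(-3\right) + \left(14 + \left(3 + 2^{2}\right)\right) \left(16 - 24\right) = 48 + \left(14 + \left(3 + 4\right)\right) \left(-8\right) = 48 + \left(14 + 7\right) \left(-8\right) = 48 + 21 \left(-8\right) = 48 - 168 = -120$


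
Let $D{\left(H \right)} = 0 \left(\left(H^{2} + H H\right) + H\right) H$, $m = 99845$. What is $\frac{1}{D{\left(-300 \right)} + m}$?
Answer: $\frac{1}{99845} \approx 1.0016 \cdot 10^{-5}$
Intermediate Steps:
$D{\left(H \right)} = 0$ ($D{\left(H \right)} = 0 \left(\left(H^{2} + H^{2}\right) + H\right) H = 0 \left(2 H^{2} + H\right) H = 0 \left(H + 2 H^{2}\right) H = 0 H = 0$)
$\frac{1}{D{\left(-300 \right)} + m} = \frac{1}{0 + 99845} = \frac{1}{99845}$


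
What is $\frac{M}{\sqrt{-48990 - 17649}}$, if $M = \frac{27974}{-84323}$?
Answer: $\frac{27974 i \sqrt{66639}}{5619200397} \approx 0.0012851 i$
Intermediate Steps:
$M = - \frac{27974}{84323}$ ($M = 27974 \left(- \frac{1}{84323}\right) = - \frac{27974}{84323} \approx -0.33175$)
$\frac{M}{\sqrt{-48990 - 17649}} = - \frac{27974}{84323 \sqrt{-48990 - 17649}} = - \frac{27974}{84323 \sqrt{-66639}} = - \frac{27974}{84323 i \sqrt{66639}} = - \frac{27974 \left(- \frac{i \sqrt{66639}}{66639}\right)}{84323} = \frac{27974 i \sqrt{66639}}{5619200397}$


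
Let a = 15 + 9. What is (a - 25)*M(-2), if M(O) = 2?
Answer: -2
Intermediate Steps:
a = 24
(a - 25)*M(-2) = (24 - 25)*2 = -1*2 = -2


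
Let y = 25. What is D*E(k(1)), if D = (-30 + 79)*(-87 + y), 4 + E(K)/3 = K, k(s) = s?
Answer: 27342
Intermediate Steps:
E(K) = -12 + 3*K
D = -3038 (D = (-30 + 79)*(-87 + 25) = 49*(-62) = -3038)
D*E(k(1)) = -3038*(-12 + 3*1) = -3038*(-12 + 3) = -3038*(-9) = 27342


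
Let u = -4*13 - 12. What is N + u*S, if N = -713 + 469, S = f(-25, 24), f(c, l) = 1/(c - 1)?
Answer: -3140/13 ≈ -241.54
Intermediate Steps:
f(c, l) = 1/(-1 + c)
S = -1/26 (S = 1/(-1 - 25) = 1/(-26) = -1/26 ≈ -0.038462)
N = -244
u = -64 (u = -52 - 12 = -64)
N + u*S = -244 - 64*(-1/26) = -244 + 32/13 = -3140/13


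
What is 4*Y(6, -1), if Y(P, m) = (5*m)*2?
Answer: -40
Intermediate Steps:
Y(P, m) = 10*m
4*Y(6, -1) = 4*(10*(-1)) = 4*(-10) = -40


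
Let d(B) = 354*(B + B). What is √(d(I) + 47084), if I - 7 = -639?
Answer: 2*I*√100093 ≈ 632.75*I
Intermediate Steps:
I = -632 (I = 7 - 639 = -632)
d(B) = 708*B (d(B) = 354*(2*B) = 708*B)
√(d(I) + 47084) = √(708*(-632) + 47084) = √(-447456 + 47084) = √(-400372) = 2*I*√100093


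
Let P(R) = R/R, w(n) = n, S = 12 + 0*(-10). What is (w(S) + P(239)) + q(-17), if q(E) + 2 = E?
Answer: -6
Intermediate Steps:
q(E) = -2 + E
S = 12 (S = 12 + 0 = 12)
P(R) = 1
(w(S) + P(239)) + q(-17) = (12 + 1) + (-2 - 17) = 13 - 19 = -6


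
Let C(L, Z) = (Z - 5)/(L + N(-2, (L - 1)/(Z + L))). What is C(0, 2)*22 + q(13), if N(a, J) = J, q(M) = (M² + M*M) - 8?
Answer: 462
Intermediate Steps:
q(M) = -8 + 2*M² (q(M) = (M² + M²) - 8 = 2*M² - 8 = -8 + 2*M²)
C(L, Z) = (-5 + Z)/(L + (-1 + L)/(L + Z)) (C(L, Z) = (Z - 5)/(L + (L - 1)/(Z + L)) = (-5 + Z)/(L + (-1 + L)/(L + Z)))
C(0, 2)*22 + q(13) = ((-5 + 2)*(0 + 2)/(-1 + 0 + 0*(0 + 2)))*22 + (-8 + 2*13²) = (-3*2/(-1 + 0 + 0*2))*22 + (-8 + 2*169) = (-3*2/(-1 + 0 + 0))*22 + (-8 + 338) = (-3*2/(-1))*22 + 330 = -1*(-3)*2*22 + 330 = 6*22 + 330 = 132 + 330 = 462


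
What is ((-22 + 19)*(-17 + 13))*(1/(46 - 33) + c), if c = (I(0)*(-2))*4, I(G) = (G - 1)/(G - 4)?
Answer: -300/13 ≈ -23.077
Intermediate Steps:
I(G) = (-1 + G)/(-4 + G)
c = -2 (c = (((-1 + 0)/(-4 + 0))*(-2))*4 = ((-1/(-4))*(-2))*4 = (-1/4*(-1)*(-2))*4 = ((1/4)*(-2))*4 = -1/2*4 = -2)
((-22 + 19)*(-17 + 13))*(1/(46 - 33) + c) = ((-22 + 19)*(-17 + 13))*(1/(46 - 33) - 2) = (-3*(-4))*(1/13 - 2) = 12*(1/13 - 2) = 12*(-25/13) = -300/13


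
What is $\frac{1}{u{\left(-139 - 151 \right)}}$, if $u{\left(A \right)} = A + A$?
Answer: $- \frac{1}{580} \approx -0.0017241$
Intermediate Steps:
$u{\left(A \right)} = 2 A$
$\frac{1}{u{\left(-139 - 151 \right)}} = \frac{1}{2 \left(-139 - 151\right)} = \frac{1}{2 \left(-290\right)} = \frac{1}{-580} = - \frac{1}{580}$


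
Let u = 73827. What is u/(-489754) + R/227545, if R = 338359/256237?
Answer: -4304350609003769/28555326460601410 ≈ -0.15074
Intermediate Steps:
R = 338359/256237 (R = 338359*(1/256237) = 338359/256237 ≈ 1.3205)
u/(-489754) + R/227545 = 73827/(-489754) + (338359/256237)/227545 = 73827*(-1/489754) + (338359/256237)*(1/227545) = -73827/489754 + 338359/58305448165 = -4304350609003769/28555326460601410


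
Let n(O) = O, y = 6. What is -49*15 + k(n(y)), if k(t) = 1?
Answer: -734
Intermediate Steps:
-49*15 + k(n(y)) = -49*15 + 1 = -735 + 1 = -734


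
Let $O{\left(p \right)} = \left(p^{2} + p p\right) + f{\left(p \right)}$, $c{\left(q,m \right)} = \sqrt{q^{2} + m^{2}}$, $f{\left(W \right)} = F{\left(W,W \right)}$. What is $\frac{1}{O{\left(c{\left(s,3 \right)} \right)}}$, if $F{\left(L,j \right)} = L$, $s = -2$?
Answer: $\frac{2}{51} - \frac{\sqrt{13}}{663} \approx 0.033777$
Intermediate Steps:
$f{\left(W \right)} = W$
$c{\left(q,m \right)} = \sqrt{m^{2} + q^{2}}$
$O{\left(p \right)} = p + 2 p^{2}$ ($O{\left(p \right)} = \left(p^{2} + p p\right) + p = \left(p^{2} + p^{2}\right) + p = 2 p^{2} + p = p + 2 p^{2}$)
$\frac{1}{O{\left(c{\left(s,3 \right)} \right)}} = \frac{1}{\sqrt{3^{2} + \left(-2\right)^{2}} \left(1 + 2 \sqrt{3^{2} + \left(-2\right)^{2}}\right)} = \frac{1}{\sqrt{9 + 4} \left(1 + 2 \sqrt{9 + 4}\right)} = \frac{1}{\sqrt{13} \left(1 + 2 \sqrt{13}\right)} = \frac{\sqrt{13}}{13 \left(1 + 2 \sqrt{13}\right)}$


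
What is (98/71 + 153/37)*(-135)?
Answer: -1956015/2627 ≈ -744.58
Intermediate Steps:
(98/71 + 153/37)*(-135) = (14489/2627)*(-135) = -1956015/2627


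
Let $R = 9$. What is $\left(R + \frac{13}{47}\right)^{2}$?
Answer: $\frac{190096}{2209} \approx 86.055$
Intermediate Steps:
$\left(R + \frac{13}{47}\right)^{2} = \left(9 + \frac{13}{47}\right)^{2} = \left(\frac{436}{47}\right)^{2} = \frac{190096}{2209}$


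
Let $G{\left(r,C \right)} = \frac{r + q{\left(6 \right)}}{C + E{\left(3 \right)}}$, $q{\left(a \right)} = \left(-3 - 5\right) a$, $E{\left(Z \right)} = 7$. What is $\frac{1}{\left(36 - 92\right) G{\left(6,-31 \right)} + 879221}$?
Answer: $\frac{1}{879123} \approx 1.1375 \cdot 10^{-6}$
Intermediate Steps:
$q{\left(a \right)} = - 8 a$
$G{\left(r,C \right)} = \frac{-48 + r}{7 + C}$ ($G{\left(r,C \right)} = \frac{r - 48}{C + 7} = \frac{r - 48}{7 + C} = \frac{-48 + r}{7 + C}$)
$\frac{1}{\left(36 - 92\right) G{\left(6,-31 \right)} + 879221} = \frac{1}{\left(36 - 92\right) \frac{-48 + 6}{7 - 31} + 879221} = \frac{1}{\left(36 - 92\right) \frac{1}{-24} \left(-42\right) + 879221} = \frac{1}{\left(36 - 92\right) \left(\left(- \frac{1}{24}\right) \left(-42\right)\right) + 879221} = \frac{1}{\left(-56\right) \frac{7}{4} + 879221} = \frac{1}{-98 + 879221} = \frac{1}{879123}$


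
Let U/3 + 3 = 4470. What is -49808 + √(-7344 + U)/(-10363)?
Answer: -49808 - 3*√673/10363 ≈ -49808.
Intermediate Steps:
U = 13401 (U = -9 + 3*4470 = -9 + 13410 = 13401)
-49808 + √(-7344 + U)/(-10363) = -49808 + √(-7344 + 13401)/(-10363) = -49808 + √6057*(-1/10363) = -49808 + (3*√673)*(-1/10363) = -49808 - 3*√673/10363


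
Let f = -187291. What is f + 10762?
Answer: -176529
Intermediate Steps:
f + 10762 = -187291 + 10762 = -176529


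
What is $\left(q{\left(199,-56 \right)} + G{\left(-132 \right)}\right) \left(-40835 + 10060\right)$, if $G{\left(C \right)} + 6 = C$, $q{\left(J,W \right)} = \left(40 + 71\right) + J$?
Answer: $-5293300$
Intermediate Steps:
$q{\left(J,W \right)} = 111 + J$
$G{\left(C \right)} = -6 + C$
$\left(q{\left(199,-56 \right)} + G{\left(-132 \right)}\right) \left(-40835 + 10060\right) = \left(\left(111 + 199\right) - 138\right) \left(-40835 + 10060\right) = \left(310 - 138\right) \left(-30775\right) = 172 \left(-30775\right) = -5293300$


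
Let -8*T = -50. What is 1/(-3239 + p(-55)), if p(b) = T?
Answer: -4/12931 ≈ -0.00030933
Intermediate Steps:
T = 25/4 (T = -⅛*(-50) = 25/4 ≈ 6.2500)
p(b) = 25/4
1/(-3239 + p(-55)) = 1/(-3239 + 25/4) = 1/(-12931/4) = -4/12931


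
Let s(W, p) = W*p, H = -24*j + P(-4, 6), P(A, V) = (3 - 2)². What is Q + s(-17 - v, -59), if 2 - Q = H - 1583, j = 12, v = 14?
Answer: 3701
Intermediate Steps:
P(A, V) = 1 (P(A, V) = 1² = 1)
H = -287 (H = -24*12 + 1 = -288 + 1 = -287)
Q = 1872 (Q = 2 - (-287 - 1583) = 2 - 1*(-1870) = 2 + 1870 = 1872)
Q + s(-17 - v, -59) = 1872 + (-17 - 1*14)*(-59) = 1872 + (-17 - 14)*(-59) = 1872 - 31*(-59) = 1872 + 1829 = 3701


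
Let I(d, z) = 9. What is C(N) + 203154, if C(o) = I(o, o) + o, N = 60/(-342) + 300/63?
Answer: 27021289/133 ≈ 2.0317e+5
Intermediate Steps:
N = 610/133 (N = 60*(-1/342) + 300*(1/63) = -10/57 + 100/21 = 610/133 ≈ 4.5865)
C(o) = 9 + o
C(N) + 203154 = (9 + 610/133) + 203154 = 1807/133 + 203154 = 27021289/133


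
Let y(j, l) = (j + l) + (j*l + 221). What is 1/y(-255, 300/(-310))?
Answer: 31/6566 ≈ 0.0047213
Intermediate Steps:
y(j, l) = 221 + j + l + j*l (y(j, l) = (j + l) + (221 + j*l) = 221 + j + l + j*l)
1/y(-255, 300/(-310)) = 1/(221 - 255 + 300/(-310) - 76500/(-310)) = 1/(221 - 255 + 300*(-1/310) - 76500*(-1)/310) = 1/(221 - 255 - 30/31 - 255*(-30/31)) = 1/(221 - 255 - 30/31 + 7650/31) = 1/(6566/31) = 31/6566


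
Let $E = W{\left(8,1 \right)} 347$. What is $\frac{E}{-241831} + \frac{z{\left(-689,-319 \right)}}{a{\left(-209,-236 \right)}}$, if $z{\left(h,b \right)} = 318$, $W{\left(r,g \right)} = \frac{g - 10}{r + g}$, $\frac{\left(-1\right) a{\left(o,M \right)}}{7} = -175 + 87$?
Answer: $\frac{38558005}{74483948} \approx 0.51767$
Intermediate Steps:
$a{\left(o,M \right)} = 616$ ($a{\left(o,M \right)} = - 7 \left(-175 + 87\right) = \left(-7\right) \left(-88\right) = 616$)
$W{\left(r,g \right)} = \frac{-10 + g}{g + r}$
$E = -347$ ($E = \frac{-10 + 1}{1 + 8} \cdot 347 = \frac{1}{9} \left(-9\right) 347 = \left(-1\right) 347 = -347$)
$\frac{E}{-241831} + \frac{z{\left(-689,-319 \right)}}{a{\left(-209,-236 \right)}} = - \frac{347}{-241831} + \frac{318}{616} = \left(-347\right) \left(- \frac{1}{241831}\right) + 318 \cdot \frac{1}{616} = \frac{347}{241831} + \frac{159}{308} = \frac{38558005}{74483948}$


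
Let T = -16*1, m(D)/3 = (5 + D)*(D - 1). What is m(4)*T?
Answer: -1296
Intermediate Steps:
m(D) = 3*(-1 + D)*(5 + D) (m(D) = 3*((5 + D)*(D - 1)) = 3*((5 + D)*(-1 + D)) = 3*((-1 + D)*(5 + D)) = 3*(-1 + D)*(5 + D))
T = -16
m(4)*T = (-15 + 3*4² + 12*4)*(-16) = (-15 + 3*16 + 48)*(-16) = (-15 + 48 + 48)*(-16) = 81*(-16) = -1296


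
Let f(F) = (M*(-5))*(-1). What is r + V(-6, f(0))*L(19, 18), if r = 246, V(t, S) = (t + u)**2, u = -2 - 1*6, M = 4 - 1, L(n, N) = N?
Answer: 3774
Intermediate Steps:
M = 3
u = -8 (u = -2 - 6 = -8)
f(F) = 15 (f(F) = (3*(-5))*(-1) = -15*(-1) = 15)
V(t, S) = (-8 + t)**2 (V(t, S) = (t - 8)**2 = (-8 + t)**2)
r + V(-6, f(0))*L(19, 18) = 246 + (-8 - 6)**2*18 = 246 + (-14)**2*18 = 246 + 196*18 = 246 + 3528 = 3774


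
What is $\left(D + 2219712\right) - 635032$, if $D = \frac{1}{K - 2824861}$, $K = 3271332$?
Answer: $\frac{707513664281}{446471} \approx 1.5847 \cdot 10^{6}$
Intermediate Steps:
$D = \frac{1}{446471}$ ($D = \frac{1}{3271332 - 2824861} = \frac{1}{446471} \approx 2.2398 \cdot 10^{-6}$)
$\left(D + 2219712\right) - 635032 = \left(\frac{1}{446471} + 2219712\right) - 635032 = \frac{991037036353}{446471} - 635032 = \frac{707513664281}{446471}$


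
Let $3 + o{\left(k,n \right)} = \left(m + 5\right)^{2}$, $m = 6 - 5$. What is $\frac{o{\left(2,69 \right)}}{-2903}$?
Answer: $- \frac{33}{2903} \approx -0.011368$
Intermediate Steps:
$m = 1$ ($m = 6 - 5 = 1$)
$o{\left(k,n \right)} = 33$ ($o{\left(k,n \right)} = -3 + \left(1 + 5\right)^{2} = -3 + 6^{2} = -3 + 36 = 33$)
$\frac{o{\left(2,69 \right)}}{-2903} = \frac{33}{-2903} = 33 \left(- \frac{1}{2903}\right) = - \frac{33}{2903}$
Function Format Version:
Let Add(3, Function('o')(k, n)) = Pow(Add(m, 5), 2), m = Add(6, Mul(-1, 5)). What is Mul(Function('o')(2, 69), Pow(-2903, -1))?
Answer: Rational(-33, 2903) ≈ -0.011368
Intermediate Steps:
m = 1 (m = Add(6, -5) = 1)
Function('o')(k, n) = 33 (Function('o')(k, n) = Add(-3, Pow(Add(1, 5), 2)) = Add(-3, Pow(6, 2)) = Add(-3, 36) = 33)
Mul(Function('o')(2, 69), Pow(-2903, -1)) = Mul(33, Pow(-2903, -1)) = Mul(33, Rational(-1, 2903)) = Rational(-33, 2903)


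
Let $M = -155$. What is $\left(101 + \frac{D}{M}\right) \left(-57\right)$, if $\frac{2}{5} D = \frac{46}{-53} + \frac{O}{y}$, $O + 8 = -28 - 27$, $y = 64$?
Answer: $- \frac{1211078259}{210304} \approx -5758.7$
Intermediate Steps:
$O = -63$ ($O = -8 - 55 = -63$)
$D = - \frac{31415}{6784}$ ($D = \frac{5 \left(\frac{46}{-53} - \frac{63}{64}\right)}{2} = \frac{5 \left(46 \left(- \frac{1}{53}\right) - \frac{63}{64}\right)}{2} = \frac{5 \left(- \frac{46}{53} - \frac{63}{64}\right)}{2} = \frac{5}{2} \left(- \frac{6283}{3392}\right) = - \frac{31415}{6784} \approx -4.6308$)
$\left(101 + \frac{D}{M}\right) \left(-57\right) = \left(101 - \frac{31415}{6784 \left(-155\right)}\right) \left(-57\right) = \left(101 - - \frac{6283}{210304}\right) \left(-57\right) = \left(101 + \frac{6283}{210304}\right) \left(-57\right) = \frac{21246987}{210304} \left(-57\right) = - \frac{1211078259}{210304}$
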